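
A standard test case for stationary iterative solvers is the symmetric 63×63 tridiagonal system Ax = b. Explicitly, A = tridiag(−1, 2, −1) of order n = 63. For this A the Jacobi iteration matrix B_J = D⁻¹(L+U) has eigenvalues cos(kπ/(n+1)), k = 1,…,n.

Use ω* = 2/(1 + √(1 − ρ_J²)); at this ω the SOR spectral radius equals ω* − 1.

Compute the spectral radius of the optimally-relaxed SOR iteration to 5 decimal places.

ρ_SOR = 0.90645

With n=63, ρ(Jacobi) = cos(π/64) = 0.99880.
√(1−ρ_J²) simplifies to sin(π/64) = 0.049068.
[ω*] 2 ÷ (1 + 0.049068) = 2 ÷ 1.049068 = 1.90645.
Hence ρ(B_{ω*}) = 1.90645 − 1 = 0.90645.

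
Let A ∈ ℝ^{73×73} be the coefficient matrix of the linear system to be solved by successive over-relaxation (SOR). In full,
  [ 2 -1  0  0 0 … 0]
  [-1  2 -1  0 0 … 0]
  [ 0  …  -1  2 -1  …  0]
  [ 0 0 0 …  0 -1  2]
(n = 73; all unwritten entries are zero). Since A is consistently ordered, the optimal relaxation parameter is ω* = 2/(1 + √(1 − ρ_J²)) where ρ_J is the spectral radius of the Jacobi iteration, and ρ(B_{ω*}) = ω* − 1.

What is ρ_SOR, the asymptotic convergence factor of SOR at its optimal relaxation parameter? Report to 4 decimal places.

ρ_SOR = 0.9186

With n=73, ρ(Jacobi) = cos(π/74) = 0.9991.
√(1−ρ_J²) = |sin(π/74)| = 0.04244
Then 2/(1+√(1−ρ_J²)) = 2/(1+0.04244); ω* = 2/1.04244 = 1.9186.
Hence ρ(B_{ω*}) = 1.9186 − 1 = 0.9186.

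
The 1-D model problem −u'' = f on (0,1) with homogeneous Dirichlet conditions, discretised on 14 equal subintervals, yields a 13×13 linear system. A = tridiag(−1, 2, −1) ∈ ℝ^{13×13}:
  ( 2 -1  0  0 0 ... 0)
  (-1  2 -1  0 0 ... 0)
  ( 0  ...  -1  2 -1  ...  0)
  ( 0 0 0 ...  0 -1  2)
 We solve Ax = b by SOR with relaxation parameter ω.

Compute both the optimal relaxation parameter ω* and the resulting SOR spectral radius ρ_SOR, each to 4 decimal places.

With n=13, ρ(Jacobi) = cos(π/14) = 0.9749.
1 − cos²(π/14) = sin²(π/14) ⇒ √(1−ρ_J²) = sin(π/14) = 0.22252.
[ω*] 2 ÷ (1 + 0.22252) = 2 ÷ 1.22252 = 1.6360.
ρ_SOR = ω* − 1 ≈ 0.6360.

ω* = 1.6360, ρ_SOR = 0.6360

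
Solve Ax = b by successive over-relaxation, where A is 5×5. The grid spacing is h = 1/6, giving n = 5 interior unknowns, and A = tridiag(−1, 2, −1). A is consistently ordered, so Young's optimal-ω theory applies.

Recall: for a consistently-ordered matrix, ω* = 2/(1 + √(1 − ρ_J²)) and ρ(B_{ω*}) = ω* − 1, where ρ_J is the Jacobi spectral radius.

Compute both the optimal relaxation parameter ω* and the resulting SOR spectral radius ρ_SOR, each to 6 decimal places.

ω* = 1.333333, ρ_SOR = 0.333333

spectrum of D⁻¹(L+U) = {cos(kπ/6) : 1≤k≤5}; ρ_J = cos(π/6) = 0.866025.
1 − cos²(π/6) = sin²(π/6) ⇒ √(1−ρ_J²) = sin(π/6) = 0.5000000.
So ω* = 2/1.5000000 = 1.333333 (Young).
[ρ_SOR] ω* − 1 = 0.333333.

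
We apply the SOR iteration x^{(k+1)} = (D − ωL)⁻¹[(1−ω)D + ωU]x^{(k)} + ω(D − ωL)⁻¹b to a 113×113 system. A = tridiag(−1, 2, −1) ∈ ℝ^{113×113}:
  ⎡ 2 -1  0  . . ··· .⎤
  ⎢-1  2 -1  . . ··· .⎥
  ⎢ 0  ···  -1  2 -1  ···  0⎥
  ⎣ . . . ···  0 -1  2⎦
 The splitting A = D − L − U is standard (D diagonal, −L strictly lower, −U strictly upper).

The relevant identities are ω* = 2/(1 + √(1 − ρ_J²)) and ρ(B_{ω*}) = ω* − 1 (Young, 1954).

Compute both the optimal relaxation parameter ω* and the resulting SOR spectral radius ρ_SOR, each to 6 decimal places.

ω* = 1.946369, ρ_SOR = 0.946369

B_J for the 113×113 system has eigenvalues cos(kπ/114); ρ_J = cos(π/114) = 0.999620.
√(1−ρ_J²) = |sin(π/114)| = 0.0275543
So ω* = 2/1.0275543 = 1.946369 (Young).
ρ_SOR = ω* − 1 = 1.946369 − 1 = 0.946369.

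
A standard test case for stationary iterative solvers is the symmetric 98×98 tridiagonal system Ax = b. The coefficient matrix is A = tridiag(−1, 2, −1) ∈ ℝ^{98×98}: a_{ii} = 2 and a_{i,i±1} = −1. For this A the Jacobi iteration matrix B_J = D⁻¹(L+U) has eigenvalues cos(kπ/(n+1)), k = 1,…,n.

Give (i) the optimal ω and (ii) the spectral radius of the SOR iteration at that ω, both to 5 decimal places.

ω* = 1.93850, ρ_SOR = 0.93850

½·tridiag(1,0,1) at n=98: λ_k = cos(kπ/99); max |λ| at k=1 ⇒ ρ_J = cos(π/99) ≈ 0.99950.
√(1 − cos²(π/99)) = sin(π/99) ≈ 0.031728.
ω* = 2/(1+0.031728) = 1.93850
and ρ(B_{ω*}) = 1.93850 − 1 = 0.93850.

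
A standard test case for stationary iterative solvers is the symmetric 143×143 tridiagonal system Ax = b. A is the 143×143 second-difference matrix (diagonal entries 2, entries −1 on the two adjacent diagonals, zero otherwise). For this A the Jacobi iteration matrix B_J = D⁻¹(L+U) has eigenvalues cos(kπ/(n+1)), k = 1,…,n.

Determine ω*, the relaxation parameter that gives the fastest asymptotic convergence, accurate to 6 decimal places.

With n=143, ρ(Jacobi) = cos(π/144) = 0.999762.
√(1−ρ_J²) simplifies to sin(π/144) = 0.0218149.
Young: ω* = 2/(1+√(1−ρ_J²)) = 2/(1+0.0218149) = 2/1.0218149 = 1.957302.
[ρ_SOR] ω* − 1 = 0.957302.

ω* = 1.957302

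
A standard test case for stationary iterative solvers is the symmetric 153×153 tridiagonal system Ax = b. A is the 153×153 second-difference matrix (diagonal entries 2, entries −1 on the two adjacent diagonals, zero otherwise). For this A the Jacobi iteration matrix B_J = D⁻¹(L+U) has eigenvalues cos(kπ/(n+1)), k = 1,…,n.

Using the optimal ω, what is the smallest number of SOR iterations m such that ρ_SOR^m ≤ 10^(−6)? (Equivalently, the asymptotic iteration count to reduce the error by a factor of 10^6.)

[ρ_J] n=153: ρ(B_J) = cos(π/(n+1)) = cos(π/154) = 0.9997919.
1 − cos²(π/154) = sin²(π/154) ⇒ √(1−ρ_J²) = sin(π/154) = 0.0203985.
So ω* = 2/1.0203985 = 1.9600186 (Young).
and ρ(B_{ω*}) = 1.9600186 − 1 = 0.9600186.
m ≥ 6·ln10 / (−ln 0.9600186) = 338.594; smallest integer m = 339.

m = 339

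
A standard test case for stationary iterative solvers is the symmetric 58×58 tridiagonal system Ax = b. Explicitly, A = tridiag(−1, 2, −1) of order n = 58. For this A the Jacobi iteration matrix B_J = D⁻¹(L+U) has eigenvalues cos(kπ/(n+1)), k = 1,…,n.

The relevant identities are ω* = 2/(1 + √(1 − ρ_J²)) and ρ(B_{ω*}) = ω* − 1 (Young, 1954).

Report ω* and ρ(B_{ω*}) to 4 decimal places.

½·tridiag(1,0,1) at n=58: λ_k = cos(kπ/59); max |λ| at k=1 ⇒ ρ_J = cos(π/59) ≈ 0.9986.
1 − cos²(π/59) = sin²(π/59) ⇒ √(1−ρ_J²) = sin(π/59) = 0.05322.
ω* = 2 / (1 + 0.05322) = 2 / 1.05322 ≈ 1.8989.
[ρ_SOR] ω* − 1 = 0.8989.

ω* = 1.8989, ρ_SOR = 0.8989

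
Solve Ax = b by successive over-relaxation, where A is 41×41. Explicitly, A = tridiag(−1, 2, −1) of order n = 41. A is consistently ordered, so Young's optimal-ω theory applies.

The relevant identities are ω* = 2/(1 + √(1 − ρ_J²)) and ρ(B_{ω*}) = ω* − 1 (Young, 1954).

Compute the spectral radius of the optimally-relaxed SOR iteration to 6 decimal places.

With n=41, ρ(Jacobi) = cos(π/42) = 0.997204.
√(1 − cos²(π/42)) = sin(π/42) ≈ 0.0747301.
ω* = 2 / (1 + 0.0747301) = 2 / 1.0747301 ≈ 1.860932.
ρ_SOR = ω* − 1 ≈ 0.860932.

ρ_SOR = 0.860932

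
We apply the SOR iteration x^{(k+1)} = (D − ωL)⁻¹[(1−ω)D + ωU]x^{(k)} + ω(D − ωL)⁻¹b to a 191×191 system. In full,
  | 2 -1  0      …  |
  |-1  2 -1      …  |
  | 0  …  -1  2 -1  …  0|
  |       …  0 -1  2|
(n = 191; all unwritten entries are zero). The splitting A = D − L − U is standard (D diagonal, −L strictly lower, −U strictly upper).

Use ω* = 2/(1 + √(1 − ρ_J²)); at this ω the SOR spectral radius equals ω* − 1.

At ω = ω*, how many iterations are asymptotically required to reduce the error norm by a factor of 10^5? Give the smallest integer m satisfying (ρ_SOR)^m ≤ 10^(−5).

B_J for the 191×191 system has eigenvalues cos(kπ/192); ρ_J = cos(π/192) = 0.9998661.
root = sin(π/192) = 0.0163617  (since 1−cos² = sin²).
ω* = 2/(1 + 0.0163617) = 2/1.0163617 = 1.9678034.
ρ(B_{ω*}) = ω*−1 = 0.9678034
5·ln10 = 11.5129; −ln(0.9678034) = 0.0327263; m = ⌈11.5129/0.0327263⌉ = ⌈351.794⌉ = 352.

m = 352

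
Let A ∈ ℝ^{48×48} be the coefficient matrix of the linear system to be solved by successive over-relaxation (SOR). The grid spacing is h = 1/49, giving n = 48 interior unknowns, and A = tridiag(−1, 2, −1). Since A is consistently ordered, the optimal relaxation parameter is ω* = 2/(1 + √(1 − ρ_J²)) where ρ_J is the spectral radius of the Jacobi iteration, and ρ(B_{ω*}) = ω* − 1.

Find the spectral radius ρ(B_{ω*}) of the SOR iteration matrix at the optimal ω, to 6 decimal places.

ρ_SOR = 0.879575

B_J for the 48×48 system has eigenvalues cos(kπ/49); ρ_J = cos(π/49) = 0.997945.
root = sin(π/49) = 0.0640702  (since 1−cos² = sin²).
ω* = 2/(1+0.0640702) = 1.879575
and ρ(B_{ω*}) = 1.879575 − 1 = 0.879575.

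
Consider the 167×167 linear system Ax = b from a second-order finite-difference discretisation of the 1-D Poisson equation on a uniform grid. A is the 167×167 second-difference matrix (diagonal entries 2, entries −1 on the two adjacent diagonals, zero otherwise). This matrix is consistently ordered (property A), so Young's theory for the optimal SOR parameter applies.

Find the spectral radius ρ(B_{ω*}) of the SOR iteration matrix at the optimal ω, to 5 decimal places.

spectrum of D⁻¹(L+U) = {cos(kπ/168) : 1≤k≤167}; ρ_J = cos(π/168) = 0.99983.
root = sin(π/168) = 0.018699  (since 1−cos² = sin²).
ω* = 2/(1+0.018699) = 1.96329
[ρ_SOR] ω* − 1 = 0.96329.

ρ_SOR = 0.96329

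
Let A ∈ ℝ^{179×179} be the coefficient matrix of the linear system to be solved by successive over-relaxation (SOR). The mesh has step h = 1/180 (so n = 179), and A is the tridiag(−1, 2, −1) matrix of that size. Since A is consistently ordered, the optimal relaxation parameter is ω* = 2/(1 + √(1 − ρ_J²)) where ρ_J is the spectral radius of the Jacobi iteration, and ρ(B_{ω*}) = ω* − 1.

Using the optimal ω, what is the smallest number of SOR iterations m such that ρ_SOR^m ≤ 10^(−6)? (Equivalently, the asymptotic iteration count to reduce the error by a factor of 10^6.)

m = 396

½·tridiag(1,0,1) at n=179: λ_k = cos(kπ/180); max |λ| at k=1 ⇒ ρ_J = cos(π/180) ≈ 0.9998477.
√(1−ρ_J²) = |sin(π/180)| = 0.0174524
Young: ω* = 2/(1+√(1−ρ_J²)) = 2/(1+0.0174524) = 2/1.0174524 = 1.9656939.
and ρ(B_{ω*}) = 1.9656939 − 1 = 0.9656939.
(0.9656939)^m ≤ 10^{−6}  ⇒  m·ln(0.9656939) ≤ −6·ln10  ⇒  m ≥ 395.764  ⇒  m = 396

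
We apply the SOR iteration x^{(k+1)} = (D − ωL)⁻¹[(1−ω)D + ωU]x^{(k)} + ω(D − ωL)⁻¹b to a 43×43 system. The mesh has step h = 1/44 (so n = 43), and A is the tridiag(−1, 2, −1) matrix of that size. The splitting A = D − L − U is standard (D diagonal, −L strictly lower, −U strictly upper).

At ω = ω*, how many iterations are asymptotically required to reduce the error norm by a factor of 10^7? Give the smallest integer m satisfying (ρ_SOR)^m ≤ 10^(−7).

With n=43, ρ(Jacobi) = cos(π/44) = 0.9974521.
√(1−ρ_J²) = |sin(π/44)| = 0.0713392
ω* = 2/(1+0.0713392) = 1.8668224
[ρ_SOR] ω* − 1 = 0.8668224.
ρ_SOR^m ≤ 10^(−7) ⇔ m ≥ 7·ln10/(−ln 0.8668224) = 16.1181/0.142921 = 112.776; m = ⌈112.776⌉ = 113.

m = 113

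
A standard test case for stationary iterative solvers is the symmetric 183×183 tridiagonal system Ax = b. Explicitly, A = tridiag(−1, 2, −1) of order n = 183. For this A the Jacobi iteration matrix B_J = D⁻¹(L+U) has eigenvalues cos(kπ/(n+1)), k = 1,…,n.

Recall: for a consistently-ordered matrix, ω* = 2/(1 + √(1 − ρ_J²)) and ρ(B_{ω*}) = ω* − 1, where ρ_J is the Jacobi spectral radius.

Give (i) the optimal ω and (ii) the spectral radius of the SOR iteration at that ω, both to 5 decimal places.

With n=183, ρ(Jacobi) = cos(π/184) = 0.99985.
√(1−ρ_J²) simplifies to sin(π/184) = 0.017073.
So ω* = 2/1.017073 = 1.96643 (Young).
and ρ(B_{ω*}) = 1.96643 − 1 = 0.96643.

ω* = 1.96643, ρ_SOR = 0.96643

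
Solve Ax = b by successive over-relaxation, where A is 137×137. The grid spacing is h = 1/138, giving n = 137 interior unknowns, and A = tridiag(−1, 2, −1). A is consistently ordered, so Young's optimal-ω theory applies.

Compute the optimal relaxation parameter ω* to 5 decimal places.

[ρ_J] n=137: ρ(B_J) = cos(π/(n+1)) = cos(π/138) = 0.99974.
√(1 − cos²(π/138)) = sin(π/138) ≈ 0.022763.
Then 2/(1+√(1−ρ_J²)) = 2/(1+0.022763); ω* = 2/1.022763 = 1.95549.
ρ_SOR = ω* − 1 ≈ 0.95549.

ω* = 1.95549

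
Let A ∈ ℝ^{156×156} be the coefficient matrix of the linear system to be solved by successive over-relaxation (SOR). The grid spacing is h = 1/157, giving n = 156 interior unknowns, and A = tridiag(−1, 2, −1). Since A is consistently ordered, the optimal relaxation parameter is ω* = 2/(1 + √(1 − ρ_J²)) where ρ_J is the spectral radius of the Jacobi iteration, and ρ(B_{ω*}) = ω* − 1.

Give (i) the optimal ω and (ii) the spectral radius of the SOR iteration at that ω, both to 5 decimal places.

With n=156, ρ(Jacobi) = cos(π/157) = 0.99980.
√(1 − cos²(π/157)) = sin(π/157) ≈ 0.020009.
So ω* = 2/1.020009 = 1.96077 (Young).
ρ_SOR = ω* − 1 ≈ 0.96077.

ω* = 1.96077, ρ_SOR = 0.96077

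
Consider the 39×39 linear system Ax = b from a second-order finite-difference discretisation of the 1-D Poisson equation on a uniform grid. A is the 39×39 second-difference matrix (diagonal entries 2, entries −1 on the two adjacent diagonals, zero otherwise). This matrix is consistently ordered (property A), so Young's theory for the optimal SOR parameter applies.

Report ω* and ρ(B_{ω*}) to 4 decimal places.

B_J for the 39×39 system has eigenvalues cos(kπ/40); ρ_J = cos(π/40) = 0.9969.
√(1−ρ_J²) = |sin(π/40)| = 0.07846
Young: ω* = 2/(1+√(1−ρ_J²)) = 2/(1+0.07846) = 2/1.07846 = 1.8545.
Hence ρ(B_{ω*}) = 1.8545 − 1 = 0.8545.

ω* = 1.8545, ρ_SOR = 0.8545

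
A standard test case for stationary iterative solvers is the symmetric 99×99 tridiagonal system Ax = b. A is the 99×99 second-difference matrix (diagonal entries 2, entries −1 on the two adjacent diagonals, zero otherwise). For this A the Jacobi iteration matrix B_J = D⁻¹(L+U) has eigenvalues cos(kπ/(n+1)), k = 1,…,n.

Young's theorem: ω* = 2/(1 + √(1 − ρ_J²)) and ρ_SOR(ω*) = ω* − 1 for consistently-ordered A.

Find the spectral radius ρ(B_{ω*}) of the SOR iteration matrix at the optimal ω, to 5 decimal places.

ρ_SOR = 0.93909

spectrum of D⁻¹(L+U) = {cos(kπ/100) : 1≤k≤99}; ρ_J = cos(π/100) = 0.99951.
√(1−ρ_J²) = |sin(π/100)| = 0.031411
So ω* = 2/1.031411 = 1.93909 (Young).
[ρ_SOR] ω* − 1 = 0.93909.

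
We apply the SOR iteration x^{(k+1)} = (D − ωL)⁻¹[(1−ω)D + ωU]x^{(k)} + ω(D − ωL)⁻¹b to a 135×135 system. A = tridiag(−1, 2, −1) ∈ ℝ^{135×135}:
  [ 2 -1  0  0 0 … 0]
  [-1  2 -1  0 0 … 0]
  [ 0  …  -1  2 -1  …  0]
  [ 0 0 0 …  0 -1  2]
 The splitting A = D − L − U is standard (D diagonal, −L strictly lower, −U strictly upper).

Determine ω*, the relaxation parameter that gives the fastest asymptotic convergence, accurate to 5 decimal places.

ω* = 1.95485

B_J for the 135×135 system has eigenvalues cos(kπ/136); ρ_J = cos(π/136) = 0.99973.
√(1−ρ_J²) simplifies to sin(π/136) = 0.023098.
ω* = 2 / (1 + 0.023098) = 2 / 1.023098 ≈ 1.95485.
and ρ(B_{ω*}) = 1.95485 − 1 = 0.95485.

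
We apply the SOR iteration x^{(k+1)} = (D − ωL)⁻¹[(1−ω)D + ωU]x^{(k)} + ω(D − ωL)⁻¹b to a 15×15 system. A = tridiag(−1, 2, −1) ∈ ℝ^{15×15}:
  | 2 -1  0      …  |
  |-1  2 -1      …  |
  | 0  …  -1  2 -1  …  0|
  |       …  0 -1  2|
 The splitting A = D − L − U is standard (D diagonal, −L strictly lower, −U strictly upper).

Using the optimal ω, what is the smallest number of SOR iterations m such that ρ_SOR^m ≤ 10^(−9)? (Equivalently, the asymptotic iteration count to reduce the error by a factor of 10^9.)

m = 53

[ρ_J] n=15: ρ(B_J) = cos(π/(n+1)) = cos(π/16) = 0.9807853.
1 − cos²(π/16) = sin²(π/16) ⇒ √(1−ρ_J²) = sin(π/16) = 0.1950903.
ω* = 2/(1 + 0.1950903) = 2/1.1950903 = 1.6735137.
ρ_SOR = ω* − 1 ≈ 0.6735137.
9·ln10 = 20.7233; −ln(0.6735137) = 0.395247; m = ⌈20.7233/0.395247⌉ = ⌈52.431⌉ = 53.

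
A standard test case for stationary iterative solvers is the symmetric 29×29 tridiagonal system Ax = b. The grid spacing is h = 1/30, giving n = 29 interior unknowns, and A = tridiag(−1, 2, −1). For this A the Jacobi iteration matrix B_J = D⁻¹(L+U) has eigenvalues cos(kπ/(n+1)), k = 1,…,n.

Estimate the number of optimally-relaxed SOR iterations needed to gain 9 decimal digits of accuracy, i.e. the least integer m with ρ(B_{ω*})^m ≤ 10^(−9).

m = 99

ρ_J = max_k |cos(kπ/30)| = cos(π/30) = 0.9945219
√(1 − cos²(π/30)) = sin(π/30) ≈ 0.1045285.
[ω*] 2 ÷ (1 + 0.1045285) = 2 ÷ 1.1045285 = 1.8107274.
At ω = 1.8107274 every |λ(B_ω)| = ω−1, so ρ_SOR = 0.8107274.
Need (0.8107274)^m ≤ 10^(−9): m ≥ 9·ln10/|ln 0.8107274| = 20.7233/0.209823 = 98.766 ⇒ m = 99.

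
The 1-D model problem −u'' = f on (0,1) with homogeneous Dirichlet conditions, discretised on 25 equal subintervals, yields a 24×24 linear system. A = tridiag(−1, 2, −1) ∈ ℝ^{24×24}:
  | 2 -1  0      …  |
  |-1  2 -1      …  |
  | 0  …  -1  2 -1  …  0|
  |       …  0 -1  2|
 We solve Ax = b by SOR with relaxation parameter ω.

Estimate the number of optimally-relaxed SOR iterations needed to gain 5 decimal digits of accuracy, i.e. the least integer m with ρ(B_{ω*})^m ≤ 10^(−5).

With n=24, ρ(Jacobi) = cos(π/25) = 0.9921147.
√(1−ρ_J²) = |sin(π/25)| = 0.1253332
Young: ω* = 2/(1+√(1−ρ_J²)) = 2/(1+0.1253332) = 2/1.1253332 = 1.7772514.
ρ(B_{ω*}) = ω*−1 = 0.7772514
ρ_SOR^m ≤ 10^(−5) ⇔ m ≥ 5·ln10/(−ln 0.7772514) = 11.5129/0.251991 = 45.688; m = ⌈45.688⌉ = 46.

m = 46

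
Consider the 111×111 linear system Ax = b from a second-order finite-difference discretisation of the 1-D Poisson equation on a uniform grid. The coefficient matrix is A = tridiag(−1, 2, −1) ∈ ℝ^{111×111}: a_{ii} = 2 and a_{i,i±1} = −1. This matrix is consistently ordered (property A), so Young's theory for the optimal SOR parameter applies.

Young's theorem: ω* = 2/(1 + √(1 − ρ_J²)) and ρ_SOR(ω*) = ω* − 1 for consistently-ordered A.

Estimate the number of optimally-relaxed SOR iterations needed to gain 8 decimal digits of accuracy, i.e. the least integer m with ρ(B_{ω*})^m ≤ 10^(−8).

½·tridiag(1,0,1) at n=111: λ_k = cos(kπ/112); max |λ| at k=1 ⇒ ρ_J = cos(π/112) ≈ 0.9996066.
√(1−ρ_J²) simplifies to sin(π/112) = 0.0280463.
ω* = 2/(1 + 0.0280463) = 2/1.0280463 = 1.9454377.
ρ(B_{ω*}) = ω*−1 = 0.9454377
m ≥ 8·ln10 / (−ln 0.9454377) = 328.312; smallest integer m = 329.

m = 329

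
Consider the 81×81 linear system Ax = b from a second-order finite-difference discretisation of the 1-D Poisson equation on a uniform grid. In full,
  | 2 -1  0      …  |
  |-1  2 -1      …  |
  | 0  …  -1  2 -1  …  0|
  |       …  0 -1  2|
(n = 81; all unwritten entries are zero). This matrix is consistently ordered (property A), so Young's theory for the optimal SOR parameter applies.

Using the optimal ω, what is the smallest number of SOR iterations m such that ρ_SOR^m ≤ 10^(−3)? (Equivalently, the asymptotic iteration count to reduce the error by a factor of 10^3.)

With n=81, ρ(Jacobi) = cos(π/82) = 0.9992662.
1 − cos²(π/82) = sin²(π/82) ⇒ √(1−ρ_J²) = sin(π/82) = 0.0383027.
ω* = 2/(1 + 0.0383027) = 2/1.0383027 = 1.9262206.
ρ(B_{ω*}) = ω*−1 = 0.9262206
m ≥ 3·ln10 / (−ln 0.9262206) = 90.129; smallest integer m = 91.

m = 91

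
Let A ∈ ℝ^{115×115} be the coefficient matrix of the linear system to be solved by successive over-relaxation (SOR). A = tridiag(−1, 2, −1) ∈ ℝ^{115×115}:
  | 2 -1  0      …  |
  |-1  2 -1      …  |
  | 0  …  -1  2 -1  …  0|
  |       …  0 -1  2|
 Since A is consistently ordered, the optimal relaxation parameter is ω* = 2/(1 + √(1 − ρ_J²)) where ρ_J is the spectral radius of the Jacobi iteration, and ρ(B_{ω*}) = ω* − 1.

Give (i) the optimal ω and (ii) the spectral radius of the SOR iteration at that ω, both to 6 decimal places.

B_J for the 115×115 system has eigenvalues cos(kπ/116); ρ_J = cos(π/116) = 0.999633.
√(1 − cos²(π/116)) = sin(π/116) ≈ 0.0270794.
[ω*] 2 ÷ (1 + 0.0270794) = 2 ÷ 1.0270794 = 1.947269.
and ρ(B_{ω*}) = 1.947269 − 1 = 0.947269.

ω* = 1.947269, ρ_SOR = 0.947269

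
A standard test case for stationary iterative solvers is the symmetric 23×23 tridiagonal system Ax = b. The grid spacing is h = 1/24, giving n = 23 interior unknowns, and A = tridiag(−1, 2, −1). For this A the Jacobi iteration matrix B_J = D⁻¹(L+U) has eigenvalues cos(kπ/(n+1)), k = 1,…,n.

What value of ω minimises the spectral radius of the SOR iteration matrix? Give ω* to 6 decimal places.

ω* = 1.769088

[ρ_J] n=23: ρ(B_J) = cos(π/(n+1)) = cos(π/24) = 0.991445.
root = sin(π/24) = 0.1305262  (since 1−cos² = sin²).
[ω*] 2 ÷ (1 + 0.1305262) = 2 ÷ 1.1305262 = 1.769088.
and ρ(B_{ω*}) = 1.769088 − 1 = 0.769088.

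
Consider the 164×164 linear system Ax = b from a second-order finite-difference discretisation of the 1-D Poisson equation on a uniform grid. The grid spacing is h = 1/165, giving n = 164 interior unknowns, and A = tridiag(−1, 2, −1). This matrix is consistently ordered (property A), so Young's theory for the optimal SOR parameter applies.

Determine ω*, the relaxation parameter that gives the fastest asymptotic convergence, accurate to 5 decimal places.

ω* = 1.96263

B_J for the 164×164 system has eigenvalues cos(kπ/165); ρ_J = cos(π/165) = 0.99982.
√(1−ρ_J²) = |sin(π/165)| = 0.019039
ω* = 2/(1 + 0.019039) = 2/1.019039 = 1.96263.
ρ_SOR = ω* − 1 = 1.96263 − 1 = 0.96263.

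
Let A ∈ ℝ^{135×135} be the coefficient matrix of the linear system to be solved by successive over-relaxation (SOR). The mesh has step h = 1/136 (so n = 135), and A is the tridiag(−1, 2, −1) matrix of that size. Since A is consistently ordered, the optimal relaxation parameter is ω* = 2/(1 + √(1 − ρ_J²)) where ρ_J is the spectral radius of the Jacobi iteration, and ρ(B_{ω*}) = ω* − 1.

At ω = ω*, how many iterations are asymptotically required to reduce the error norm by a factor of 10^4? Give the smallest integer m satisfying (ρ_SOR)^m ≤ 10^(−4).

With n=135, ρ(Jacobi) = cos(π/136) = 0.9997332.
√(1−ρ_J²) simplifies to sin(π/136) = 0.0230979.
Young: ω* = 2/(1+√(1−ρ_J²)) = 2/(1+0.0230979) = 2/1.0230979 = 1.9548471.
[ρ_SOR] ω* − 1 = 0.9548471.
(0.9548471)^m ≤ 10^{−4}  ⇒  m·ln(0.9548471) ≤ −4·ln10  ⇒  m ≥ 199.340  ⇒  m = 200

m = 200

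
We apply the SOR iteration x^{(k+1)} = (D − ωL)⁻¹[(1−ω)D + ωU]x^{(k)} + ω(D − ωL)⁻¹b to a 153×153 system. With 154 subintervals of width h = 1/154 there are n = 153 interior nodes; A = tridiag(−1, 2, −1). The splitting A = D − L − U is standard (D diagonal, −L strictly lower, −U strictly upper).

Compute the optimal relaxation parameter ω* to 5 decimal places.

ω* = 1.96002

n=153: λ(B_J) = 1 − λ(A)/2 = cos(kπ/154); k=1 gives ρ_J = 0.99979.
1 − cos²(π/154) = sin²(π/154) ⇒ √(1−ρ_J²) = sin(π/154) = 0.020399.
[ω*] 2 ÷ (1 + 0.020399) = 2 ÷ 1.020399 = 1.96002.
Hence ρ(B_{ω*}) = 1.96002 − 1 = 0.96002.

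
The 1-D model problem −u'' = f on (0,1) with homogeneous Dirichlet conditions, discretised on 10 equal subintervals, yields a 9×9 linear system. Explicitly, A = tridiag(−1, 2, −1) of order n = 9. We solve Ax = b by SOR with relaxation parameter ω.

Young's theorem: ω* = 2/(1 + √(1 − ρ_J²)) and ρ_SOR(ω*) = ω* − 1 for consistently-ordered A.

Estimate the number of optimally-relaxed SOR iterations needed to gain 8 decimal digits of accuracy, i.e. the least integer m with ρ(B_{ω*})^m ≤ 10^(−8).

m = 29

B_J for the 9×9 system has eigenvalues cos(kπ/10); ρ_J = cos(π/10) = 0.9510565.
√(1 − cos²(π/10)) = sin(π/10) ≈ 0.3090170.
Young: ω* = 2/(1+√(1−ρ_J²)) = 2/(1+0.3090170) = 2/1.3090170 = 1.5278640.
ρ_SOR = ω* − 1 ≈ 0.5278640.
ρ_SOR^m ≤ 10^(−8) ⇔ m ≥ 8·ln10/(−ln 0.5278640) = 18.4207/0.638917 = 28.831; m = ⌈28.831⌉ = 29.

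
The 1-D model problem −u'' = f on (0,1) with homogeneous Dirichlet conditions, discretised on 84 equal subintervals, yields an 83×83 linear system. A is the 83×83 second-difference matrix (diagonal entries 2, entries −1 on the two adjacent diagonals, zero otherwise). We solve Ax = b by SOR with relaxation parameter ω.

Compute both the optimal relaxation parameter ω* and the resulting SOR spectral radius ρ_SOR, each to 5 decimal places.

ω* = 1.92791, ρ_SOR = 0.92791

ρ_J = max_k |cos(kπ/84)| = cos(π/84) = 0.99930
√(1−ρ_J²) simplifies to sin(π/84) = 0.037391.
ω* = 2 / (1 + 0.037391) = 2 / 1.037391 ≈ 1.92791.
ρ_SOR = ω* − 1 = 1.92791 − 1 = 0.92791.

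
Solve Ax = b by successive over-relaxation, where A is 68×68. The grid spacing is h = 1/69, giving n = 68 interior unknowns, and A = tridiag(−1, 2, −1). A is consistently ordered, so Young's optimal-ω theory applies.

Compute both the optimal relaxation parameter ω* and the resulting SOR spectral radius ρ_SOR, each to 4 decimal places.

B_J for the 68×68 system has eigenvalues cos(kπ/69); ρ_J = cos(π/69) = 0.9990.
√(1 − cos²(π/69)) = sin(π/69) ≈ 0.04551.
ω* = 2 / (1 + 0.04551) = 2 / 1.04551 ≈ 1.9129.
ρ_SOR = ω* − 1 ≈ 0.9129.

ω* = 1.9129, ρ_SOR = 0.9129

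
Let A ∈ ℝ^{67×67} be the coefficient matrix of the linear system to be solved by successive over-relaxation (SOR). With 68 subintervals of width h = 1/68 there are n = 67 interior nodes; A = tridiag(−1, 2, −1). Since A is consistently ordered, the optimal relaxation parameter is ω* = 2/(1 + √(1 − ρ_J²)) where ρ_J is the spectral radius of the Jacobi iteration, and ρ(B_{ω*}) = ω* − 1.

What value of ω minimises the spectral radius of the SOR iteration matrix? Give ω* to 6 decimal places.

ω* = 1.911711

With n=67, ρ(Jacobi) = cos(π/68) = 0.998933.
√(1−ρ_J²) simplifies to sin(π/68) = 0.0461835.
Then 2/(1+√(1−ρ_J²)) = 2/(1+0.0461835); ω* = 2/1.0461835 = 1.911711.
At ω = 1.911711 every |λ(B_ω)| = ω−1, so ρ_SOR = 0.911711.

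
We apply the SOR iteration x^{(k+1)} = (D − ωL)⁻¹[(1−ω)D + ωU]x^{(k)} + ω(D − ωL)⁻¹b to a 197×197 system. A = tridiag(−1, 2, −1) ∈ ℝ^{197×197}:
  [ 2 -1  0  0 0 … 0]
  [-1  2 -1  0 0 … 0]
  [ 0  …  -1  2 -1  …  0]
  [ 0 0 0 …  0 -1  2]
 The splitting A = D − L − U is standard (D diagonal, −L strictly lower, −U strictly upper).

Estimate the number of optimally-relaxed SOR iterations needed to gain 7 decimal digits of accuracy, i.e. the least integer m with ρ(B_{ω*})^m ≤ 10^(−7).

With n=197, ρ(Jacobi) = cos(π/198) = 0.9998741.
1 − cos²(π/198) = sin²(π/198) ⇒ √(1−ρ_J²) = sin(π/198) = 0.0158660.
So ω* = 2/1.0158660 = 1.9687636 (Young).
ρ_SOR = ω* − 1 = 1.9687636 − 1 = 0.9687636.
For 7 digits: m = 7·ln10 / (−ln 0.9687636) = 16.1181/0.0317347 = 507.901; round up → m = 508.

m = 508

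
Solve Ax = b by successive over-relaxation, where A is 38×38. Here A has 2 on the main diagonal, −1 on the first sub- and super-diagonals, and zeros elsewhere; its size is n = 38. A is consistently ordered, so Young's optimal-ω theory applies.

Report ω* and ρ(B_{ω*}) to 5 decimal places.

½·tridiag(1,0,1) at n=38: λ_k = cos(kπ/39); max |λ| at k=1 ⇒ ρ_J = cos(π/39) ≈ 0.99676.
1 − cos²(π/39) = sin²(π/39) ⇒ √(1−ρ_J²) = sin(π/39) = 0.080467.
ω* = 2/(1+0.080467) = 1.85105
ρ_SOR = ω* − 1 = 1.85105 − 1 = 0.85105.

ω* = 1.85105, ρ_SOR = 0.85105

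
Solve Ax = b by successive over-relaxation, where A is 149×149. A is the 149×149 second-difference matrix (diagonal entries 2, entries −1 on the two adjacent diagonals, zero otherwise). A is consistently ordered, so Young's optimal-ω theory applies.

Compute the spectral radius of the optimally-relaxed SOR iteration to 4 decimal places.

ρ_SOR = 0.9590

ρ_J = max_k |cos(kπ/150)| = cos(π/150) = 0.9998
√(1−ρ_J²) = |sin(π/150)| = 0.02094
[ω*] 2 ÷ (1 + 0.02094) = 2 ÷ 1.02094 = 1.9590.
At ω = 1.9590 every |λ(B_ω)| = ω−1, so ρ_SOR = 0.9590.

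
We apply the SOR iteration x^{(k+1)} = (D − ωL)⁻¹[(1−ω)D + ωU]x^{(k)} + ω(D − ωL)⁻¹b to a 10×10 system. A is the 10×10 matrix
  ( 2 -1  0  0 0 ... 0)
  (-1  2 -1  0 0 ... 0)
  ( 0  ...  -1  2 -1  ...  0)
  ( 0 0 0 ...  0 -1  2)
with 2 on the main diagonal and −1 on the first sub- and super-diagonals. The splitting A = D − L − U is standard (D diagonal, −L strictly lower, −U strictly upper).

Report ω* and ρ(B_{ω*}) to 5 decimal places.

[ρ_J] n=10: ρ(B_J) = cos(π/(n+1)) = cos(π/11) = 0.95949.
√(1 − cos²(π/11)) = sin(π/11) ≈ 0.281733.
ω* = 2/(1+0.281733) = 1.56039
ρ(B_{ω*}) = ω*−1 = 0.56039

ω* = 1.56039, ρ_SOR = 0.56039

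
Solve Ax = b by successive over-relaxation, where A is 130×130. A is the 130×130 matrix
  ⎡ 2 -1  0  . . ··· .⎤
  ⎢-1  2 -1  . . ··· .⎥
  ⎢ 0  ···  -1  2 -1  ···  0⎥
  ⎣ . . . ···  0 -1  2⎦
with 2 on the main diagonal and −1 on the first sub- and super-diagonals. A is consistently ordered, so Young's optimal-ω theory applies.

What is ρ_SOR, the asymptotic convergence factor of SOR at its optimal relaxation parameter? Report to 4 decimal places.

B_J for the 130×130 system has eigenvalues cos(kπ/131); ρ_J = cos(π/131) = 0.9997.
root = sin(π/131) = 0.02398  (since 1−cos² = sin²).
Then 2/(1+√(1−ρ_J²)) = 2/(1+0.02398); ω* = 2/1.02398 = 1.9532.
Hence ρ(B_{ω*}) = 1.9532 − 1 = 0.9532.

ρ_SOR = 0.9532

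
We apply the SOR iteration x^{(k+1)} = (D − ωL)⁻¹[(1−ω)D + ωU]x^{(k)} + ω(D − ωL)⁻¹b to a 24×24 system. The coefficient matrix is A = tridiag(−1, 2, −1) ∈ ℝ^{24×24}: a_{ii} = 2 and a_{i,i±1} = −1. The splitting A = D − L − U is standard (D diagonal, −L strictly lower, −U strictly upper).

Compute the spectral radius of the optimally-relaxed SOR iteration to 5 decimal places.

ρ_SOR = 0.77725

½·tridiag(1,0,1) at n=24: λ_k = cos(kπ/25); max |λ| at k=1 ⇒ ρ_J = cos(π/25) ≈ 0.99211.
√(1 − cos²(π/25)) = sin(π/25) ≈ 0.125333.
ω* = 2/(1 + 0.125333) = 2/1.125333 = 1.77725.
and ρ(B_{ω*}) = 1.77725 − 1 = 0.77725.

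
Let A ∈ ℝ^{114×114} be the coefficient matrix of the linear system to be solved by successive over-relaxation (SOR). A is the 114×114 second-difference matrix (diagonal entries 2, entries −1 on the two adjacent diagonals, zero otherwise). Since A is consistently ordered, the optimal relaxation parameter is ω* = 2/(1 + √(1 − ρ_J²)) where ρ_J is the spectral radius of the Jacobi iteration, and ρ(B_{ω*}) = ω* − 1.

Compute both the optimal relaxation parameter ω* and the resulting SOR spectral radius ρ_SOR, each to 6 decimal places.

ω* = 1.946823, ρ_SOR = 0.946823

[ρ_J] n=114: ρ(B_J) = cos(π/(n+1)) = cos(π/115) = 0.999627.
√(1−ρ_J²) = |sin(π/115)| = 0.0273148
ω* = 2/(1+0.0273148) = 1.946823
and ρ(B_{ω*}) = 1.946823 − 1 = 0.946823.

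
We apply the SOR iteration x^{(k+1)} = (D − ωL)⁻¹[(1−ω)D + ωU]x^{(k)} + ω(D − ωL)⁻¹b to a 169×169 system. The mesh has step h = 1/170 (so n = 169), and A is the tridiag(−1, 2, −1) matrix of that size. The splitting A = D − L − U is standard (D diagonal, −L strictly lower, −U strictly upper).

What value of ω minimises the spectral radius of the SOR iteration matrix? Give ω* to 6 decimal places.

½·tridiag(1,0,1) at n=169: λ_k = cos(kπ/170); max |λ| at k=1 ⇒ ρ_J = cos(π/170) ≈ 0.999829.
root = sin(π/170) = 0.0184789  (since 1−cos² = sin²).
ω* = 2 / (1 + 0.0184789) = 2 / 1.0184789 ≈ 1.963713.
[ρ_SOR] ω* − 1 = 0.963713.

ω* = 1.963713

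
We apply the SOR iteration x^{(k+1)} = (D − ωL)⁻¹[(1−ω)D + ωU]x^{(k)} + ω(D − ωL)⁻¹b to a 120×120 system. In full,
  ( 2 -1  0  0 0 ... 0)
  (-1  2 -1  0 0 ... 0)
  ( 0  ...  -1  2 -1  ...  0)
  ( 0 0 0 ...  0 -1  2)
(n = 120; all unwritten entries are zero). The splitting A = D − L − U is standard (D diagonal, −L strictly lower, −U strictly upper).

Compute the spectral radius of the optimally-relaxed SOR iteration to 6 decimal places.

[ρ_J] n=120: ρ(B_J) = cos(π/(n+1)) = cos(π/121) = 0.999663.
√(1 − cos²(π/121)) = sin(π/121) ≈ 0.0259607.
ω* = 2/(1 + 0.0259607) = 2/1.0259607 = 1.949392.
[ρ_SOR] ω* − 1 = 0.949392.

ρ_SOR = 0.949392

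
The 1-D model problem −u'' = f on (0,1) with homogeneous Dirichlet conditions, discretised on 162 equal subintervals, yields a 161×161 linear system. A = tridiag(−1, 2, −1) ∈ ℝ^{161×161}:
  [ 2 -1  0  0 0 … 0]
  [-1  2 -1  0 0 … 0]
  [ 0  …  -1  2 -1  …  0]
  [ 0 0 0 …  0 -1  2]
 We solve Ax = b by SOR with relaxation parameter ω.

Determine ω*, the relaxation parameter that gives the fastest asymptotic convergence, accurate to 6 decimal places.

spectrum of D⁻¹(L+U) = {cos(kπ/162) : 1≤k≤161}; ρ_J = cos(π/162) = 0.999812.
√(1−ρ_J²) = |sin(π/162)| = 0.0193913
[ω*] 2 ÷ (1 + 0.0193913) = 2 ÷ 1.0193913 = 1.961955.
At ω = 1.961955 every |λ(B_ω)| = ω−1, so ρ_SOR = 0.961955.

ω* = 1.961955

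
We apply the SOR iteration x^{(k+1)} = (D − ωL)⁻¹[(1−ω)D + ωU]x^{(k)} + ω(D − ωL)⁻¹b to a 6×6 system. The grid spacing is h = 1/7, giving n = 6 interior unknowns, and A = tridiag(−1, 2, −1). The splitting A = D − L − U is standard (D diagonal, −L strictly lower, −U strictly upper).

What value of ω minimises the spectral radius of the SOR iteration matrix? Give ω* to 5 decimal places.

spectrum of D⁻¹(L+U) = {cos(kπ/7) : 1≤k≤6}; ρ_J = cos(π/7) = 0.90097.
root = sin(π/7) = 0.433884  (since 1−cos² = sin²).
[ω*] 2 ÷ (1 + 0.433884) = 2 ÷ 1.433884 = 1.39481.
ρ_SOR = ω* − 1 ≈ 0.39481.

ω* = 1.39481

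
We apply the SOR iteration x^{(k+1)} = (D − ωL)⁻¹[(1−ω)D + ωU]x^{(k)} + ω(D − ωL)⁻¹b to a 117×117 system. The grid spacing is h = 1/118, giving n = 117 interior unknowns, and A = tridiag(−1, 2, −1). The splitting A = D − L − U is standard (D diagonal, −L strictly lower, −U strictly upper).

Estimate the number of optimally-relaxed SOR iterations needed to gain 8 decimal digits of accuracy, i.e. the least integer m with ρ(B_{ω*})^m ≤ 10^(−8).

spectrum of D⁻¹(L+U) = {cos(kπ/118) : 1≤k≤117}; ρ_J = cos(π/118) = 0.9996456.
1 − cos²(π/118) = sin²(π/118) ⇒ √(1−ρ_J²) = sin(π/118) = 0.0266205.
ω* = 2/(1+0.0266205) = 1.9481396
ρ_SOR = ω* − 1 = 1.9481396 − 1 = 0.9481396.
m ≥ 8·ln10 / (−ln 0.9481396) = 345.906; smallest integer m = 346.

m = 346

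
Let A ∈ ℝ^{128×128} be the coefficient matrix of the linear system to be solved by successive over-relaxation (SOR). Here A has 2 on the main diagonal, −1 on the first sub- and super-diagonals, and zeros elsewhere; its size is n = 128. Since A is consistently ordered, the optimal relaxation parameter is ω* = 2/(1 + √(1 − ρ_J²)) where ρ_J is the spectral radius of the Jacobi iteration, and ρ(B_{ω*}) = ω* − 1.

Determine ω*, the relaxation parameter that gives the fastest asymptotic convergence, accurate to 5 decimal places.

ω* = 1.95246

[ρ_J] n=128: ρ(B_J) = cos(π/(n+1)) = cos(π/129) = 0.99970.
√(1 − cos²(π/129)) = sin(π/129) ≈ 0.024351.
Then 2/(1+√(1−ρ_J²)) = 2/(1+0.024351); ω* = 2/1.024351 = 1.95246.
and ρ(B_{ω*}) = 1.95246 − 1 = 0.95246.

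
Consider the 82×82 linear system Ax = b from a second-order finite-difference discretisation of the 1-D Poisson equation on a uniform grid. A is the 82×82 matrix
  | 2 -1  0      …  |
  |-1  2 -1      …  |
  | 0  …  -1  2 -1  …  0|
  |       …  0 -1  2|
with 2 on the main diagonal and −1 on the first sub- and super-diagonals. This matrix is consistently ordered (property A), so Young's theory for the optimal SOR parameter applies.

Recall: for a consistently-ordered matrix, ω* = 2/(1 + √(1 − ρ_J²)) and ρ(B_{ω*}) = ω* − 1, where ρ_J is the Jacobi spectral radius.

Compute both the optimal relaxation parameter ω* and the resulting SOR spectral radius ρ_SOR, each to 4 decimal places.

ω* = 1.9271, ρ_SOR = 0.9271

n=82: λ(B_J) = 1 − λ(A)/2 = cos(kπ/83); k=1 gives ρ_J = 0.9993.
root = sin(π/83) = 0.03784  (since 1−cos² = sin²).
Then 2/(1+√(1−ρ_J²)) = 2/(1+0.03784); ω* = 2/1.03784 = 1.9271.
ρ_SOR = ω* − 1 = 1.9271 − 1 = 0.9271.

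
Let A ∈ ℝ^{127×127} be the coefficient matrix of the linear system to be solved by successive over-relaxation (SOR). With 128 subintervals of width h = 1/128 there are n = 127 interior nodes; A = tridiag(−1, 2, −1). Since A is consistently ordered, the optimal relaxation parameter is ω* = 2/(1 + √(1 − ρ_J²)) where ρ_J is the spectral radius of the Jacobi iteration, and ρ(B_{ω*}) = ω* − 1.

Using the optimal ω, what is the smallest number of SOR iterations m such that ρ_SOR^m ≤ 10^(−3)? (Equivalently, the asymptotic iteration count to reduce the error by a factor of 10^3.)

m = 141

[ρ_J] n=127: ρ(B_J) = cos(π/(n+1)) = cos(π/128) = 0.9996988.
√(1−ρ_J²) = |sin(π/128)| = 0.0245412
ω* = 2/(1+0.0245412) = 1.9520933
ρ_SOR = ω* − 1 = 1.9520933 − 1 = 0.9520933.
m ≥ 3·ln10 / (−ln 0.9520933) = 140.710; smallest integer m = 141.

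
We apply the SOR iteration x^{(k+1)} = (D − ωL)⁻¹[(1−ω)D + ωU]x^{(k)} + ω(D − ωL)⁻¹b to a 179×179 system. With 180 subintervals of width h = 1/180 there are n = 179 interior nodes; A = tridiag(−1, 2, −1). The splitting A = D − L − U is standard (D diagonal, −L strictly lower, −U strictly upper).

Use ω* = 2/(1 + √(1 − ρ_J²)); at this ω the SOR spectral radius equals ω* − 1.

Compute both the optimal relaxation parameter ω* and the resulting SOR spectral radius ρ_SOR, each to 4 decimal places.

½·tridiag(1,0,1) at n=179: λ_k = cos(kπ/180); max |λ| at k=1 ⇒ ρ_J = cos(π/180) ≈ 0.9998.
root = sin(π/180) = 0.01745  (since 1−cos² = sin²).
Young: ω* = 2/(1+√(1−ρ_J²)) = 2/(1+0.01745) = 2/1.01745 = 1.9657.
ρ(B_{ω*}) = ω*−1 = 0.9657

ω* = 1.9657, ρ_SOR = 0.9657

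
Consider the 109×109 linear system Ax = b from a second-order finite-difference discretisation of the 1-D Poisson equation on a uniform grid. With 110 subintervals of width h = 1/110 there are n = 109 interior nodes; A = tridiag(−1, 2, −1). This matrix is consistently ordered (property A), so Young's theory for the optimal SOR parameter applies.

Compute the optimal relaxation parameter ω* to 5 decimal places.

ω* = 1.94447

ρ_J = max_k |cos(kπ/110)| = cos(π/110) = 0.99959
1 − cos²(π/110) = sin²(π/110) ⇒ √(1−ρ_J²) = sin(π/110) = 0.028556.
Young: ω* = 2/(1+√(1−ρ_J²)) = 2/(1+0.028556) = 2/1.028556 = 1.94447.
and ρ(B_{ω*}) = 1.94447 − 1 = 0.94447.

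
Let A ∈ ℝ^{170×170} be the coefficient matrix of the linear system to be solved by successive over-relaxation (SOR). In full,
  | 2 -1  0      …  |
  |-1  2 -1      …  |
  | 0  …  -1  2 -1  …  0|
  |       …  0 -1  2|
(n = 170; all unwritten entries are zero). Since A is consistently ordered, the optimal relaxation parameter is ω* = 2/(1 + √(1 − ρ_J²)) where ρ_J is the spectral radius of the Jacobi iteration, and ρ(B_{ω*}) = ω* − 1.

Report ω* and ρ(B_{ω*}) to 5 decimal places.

spectrum of D⁻¹(L+U) = {cos(kπ/171) : 1≤k≤170}; ρ_J = cos(π/171) = 0.99983.
root = sin(π/171) = 0.018371  (since 1−cos² = sin²).
Young: ω* = 2/(1+√(1−ρ_J²)) = 2/(1+0.018371) = 2/1.018371 = 1.96392.
At ω = 1.96392 every |λ(B_ω)| = ω−1, so ρ_SOR = 0.96392.

ω* = 1.96392, ρ_SOR = 0.96392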